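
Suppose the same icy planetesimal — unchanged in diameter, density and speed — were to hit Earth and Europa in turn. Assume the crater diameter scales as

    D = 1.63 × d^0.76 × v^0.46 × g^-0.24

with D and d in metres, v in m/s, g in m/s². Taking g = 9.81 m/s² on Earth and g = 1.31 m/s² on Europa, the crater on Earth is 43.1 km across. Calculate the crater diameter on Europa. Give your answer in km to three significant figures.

D ≈ 69.9 km

All impactor-dependent factors cancel in the ratio, leaving D_Europa/D_Earth = (g_Europa/g_Earth)^-0.24.
(1.31/9.81)^-0.24 = 0.1335^-0.24 = 1.621
D_Europa = 1.621 × 43.1 km = 69.9 km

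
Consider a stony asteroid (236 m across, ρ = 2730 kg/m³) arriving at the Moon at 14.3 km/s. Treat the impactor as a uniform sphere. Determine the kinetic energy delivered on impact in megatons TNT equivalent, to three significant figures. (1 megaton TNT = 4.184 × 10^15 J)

E ≈ 459 Mt TNT

v = 14300 m/s.
Mass m = (π/6) ρ d³ = (π/6) × 2730 × (236)³ = 1.879 × 10^10 kg
E = ½ m v² = 0.5 × 1.879 × 10^10 × (14300)² = 1.921 × 10^18 J
   = 1.921 × 10^18 / 4.184×10^15 = 459.1 Mt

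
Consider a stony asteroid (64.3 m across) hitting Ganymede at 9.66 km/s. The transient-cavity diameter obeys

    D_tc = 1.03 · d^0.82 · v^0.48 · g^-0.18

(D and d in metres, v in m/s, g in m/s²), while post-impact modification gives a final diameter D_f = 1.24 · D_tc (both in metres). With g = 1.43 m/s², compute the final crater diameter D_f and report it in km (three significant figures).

v = 9660 m/s.
d^0.82 = 64.3^0.82 = 30.39
v^0.48 = 9660^0.48 = 81.81
g^-0.18 = 1.43^-0.18 = 0.9376
D_tc = 1.03 × 30.39 × 81.81 × 0.9376 = 2401 m
D_f = 1.24 × 2401 = 2977 m
     = 2.977 km

D_f ≈ 2.98 km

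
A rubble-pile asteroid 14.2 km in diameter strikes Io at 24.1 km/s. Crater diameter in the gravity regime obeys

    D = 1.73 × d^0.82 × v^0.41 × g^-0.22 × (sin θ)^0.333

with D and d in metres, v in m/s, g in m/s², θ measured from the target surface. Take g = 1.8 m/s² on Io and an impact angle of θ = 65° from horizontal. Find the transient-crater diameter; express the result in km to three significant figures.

In SI units: d = 14200 m, v = 24100 m/s.
d^0.82 = 14200^0.82 = 2540
v^0.41 = 24100^0.41 = 62.61
g^-0.22 = 1.8^-0.22 = 0.8787
(sin 65°)^0.333 = 0.9063^0.333 = 0.9678
D = 1.73 × 2540 × 62.61 × 0.8787 × 0.9678 = 2.340 × 10^5 m
   = 234.0 km

D ≈ 234 km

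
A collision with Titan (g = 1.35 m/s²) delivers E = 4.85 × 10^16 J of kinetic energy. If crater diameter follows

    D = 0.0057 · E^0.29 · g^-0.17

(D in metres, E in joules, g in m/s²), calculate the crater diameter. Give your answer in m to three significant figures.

D ≈ 374 m

E^0.29 = (4.85 × 10^16)^0.29 = 6.900 × 10^4
g^-0.17 = 1.35^-0.17 = 0.9503
D = 0.0057 × 6.900 × 10^4 × 0.9503 = 373.8 m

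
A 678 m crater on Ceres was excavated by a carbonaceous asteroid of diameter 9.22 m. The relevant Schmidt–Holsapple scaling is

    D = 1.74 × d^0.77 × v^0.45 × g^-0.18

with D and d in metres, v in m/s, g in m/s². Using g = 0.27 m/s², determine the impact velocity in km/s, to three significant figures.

v ≈ 7.57 km/s

Rearranging for v: v = [D / (1.74 · 9.22^0.77 · 0.27^-0.18)]^(1/0.45).
9.22^0.77 = 5.531
0.27^-0.18 = 1.266
Denominator = 1.74 × 5.531 × 1.266 = 12.18
D / 12.18 = 678 / 12.18 = 55.67
v = 55.67^(1/0.45) = 55.67^2.2222 = 7570 m/s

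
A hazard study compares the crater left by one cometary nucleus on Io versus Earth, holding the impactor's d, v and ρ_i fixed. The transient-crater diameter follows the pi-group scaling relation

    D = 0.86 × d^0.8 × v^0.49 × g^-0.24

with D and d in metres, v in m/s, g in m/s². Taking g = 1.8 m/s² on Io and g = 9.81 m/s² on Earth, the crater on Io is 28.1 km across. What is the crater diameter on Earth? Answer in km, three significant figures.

D ≈ 18.7 km

All impactor-dependent factors cancel in the ratio, leaving D_Earth/D_Io = (g_Earth/g_Io)^-0.24.
(9.81/1.8)^-0.24 = 5.450^-0.24 = 0.6657
D_Earth = 0.6657 × 28.1 km = 18.7 km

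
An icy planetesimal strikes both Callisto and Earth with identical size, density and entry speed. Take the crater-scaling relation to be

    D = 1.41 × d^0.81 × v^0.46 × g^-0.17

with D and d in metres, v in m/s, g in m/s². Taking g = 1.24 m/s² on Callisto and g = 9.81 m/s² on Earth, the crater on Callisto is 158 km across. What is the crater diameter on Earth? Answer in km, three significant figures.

D ≈ 111 km

All impactor-dependent factors cancel in the ratio, leaving D_Earth/D_Callisto = (g_Earth/g_Callisto)^-0.17.
(9.81/1.24)^-0.17 = 7.911^-0.17 = 0.7036
D_Earth = 0.7036 × 158 km = 111 km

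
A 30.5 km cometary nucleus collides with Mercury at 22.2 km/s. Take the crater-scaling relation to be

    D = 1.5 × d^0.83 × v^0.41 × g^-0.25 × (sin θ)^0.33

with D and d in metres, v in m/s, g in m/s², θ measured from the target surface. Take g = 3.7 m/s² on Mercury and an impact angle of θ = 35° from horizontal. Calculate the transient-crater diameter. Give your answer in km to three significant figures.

D ≈ 287 km

In SI units: d = 30500 m, v = 22200 m/s.
d^0.83 = 30500^0.83 = 5272
v^0.41 = 22200^0.41 = 60.53
g^-0.25 = 3.7^-0.25 = 0.7210
(sin 35°)^0.33 = 0.5736^0.33 = 0.8324
D = 1.5 × 5272 × 60.53 × 0.7210 × 0.8324 = 2.873 × 10^5 m
   = 287.3 km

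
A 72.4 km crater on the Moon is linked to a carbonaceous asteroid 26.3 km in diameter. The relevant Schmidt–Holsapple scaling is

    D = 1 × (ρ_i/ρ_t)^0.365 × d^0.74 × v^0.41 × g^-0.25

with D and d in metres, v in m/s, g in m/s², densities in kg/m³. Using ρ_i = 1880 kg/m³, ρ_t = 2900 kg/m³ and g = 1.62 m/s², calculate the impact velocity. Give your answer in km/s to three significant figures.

Rearranging for v: v = [D / (1 · (1880/2900)^0.365 · 26300^0.74 · 1.62^-0.25)]^(1/0.41).
D = 72400 m.
(1880/2900)^0.365 = 0.8537
26300^0.74 = 1865
1.62^-0.25 = 0.8864
Denominator = 1 × 0.8537 × 1865 × 0.8864 = 1411
D / 1411 = 72400 / 1411 = 51.31
v = 51.31^(1/0.41) = 51.31^2.439 = 14831 m/s

v ≈ 14.8 km/s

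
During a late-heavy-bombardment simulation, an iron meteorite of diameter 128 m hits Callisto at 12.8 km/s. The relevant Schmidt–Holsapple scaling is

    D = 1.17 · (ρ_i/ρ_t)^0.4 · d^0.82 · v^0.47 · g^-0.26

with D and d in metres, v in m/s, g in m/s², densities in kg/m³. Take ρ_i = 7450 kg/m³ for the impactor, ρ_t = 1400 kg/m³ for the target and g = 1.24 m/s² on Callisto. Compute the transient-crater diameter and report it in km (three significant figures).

In SI units: v = 12800 m/s.
(ρ_i/ρ_t)^0.4 = (7450/1400)^0.4 = 1.952
d^0.82 = 128^0.82 = 53.45
v^0.47 = 12800^0.47 = 85.19
g^-0.26 = 1.24^-0.26 = 0.9456
D = 1.17 × 1.952 × 53.45 × 85.19 × 0.9456 = 9834 m
   = 9.834 km

D ≈ 9.83 km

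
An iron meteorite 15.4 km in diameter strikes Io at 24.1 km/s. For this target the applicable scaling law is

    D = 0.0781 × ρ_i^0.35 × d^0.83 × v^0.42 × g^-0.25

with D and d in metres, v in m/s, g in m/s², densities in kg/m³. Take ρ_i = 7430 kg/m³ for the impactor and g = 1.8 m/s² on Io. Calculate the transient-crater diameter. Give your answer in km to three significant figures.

In SI units: d = 15400 m, v = 24100 m/s.
ρ_i^0.35 = 7430^0.35 = 22.64
d^0.83 = 15400^0.83 = 2990
v^0.42 = 24100^0.42 = 69.25
g^-0.25 = 1.8^-0.25 = 0.8633
D = 0.0781 × 22.64 × 2990 × 69.25 × 0.8633 = 3.161 × 10^5 m
   = 316.1 km

D ≈ 316 km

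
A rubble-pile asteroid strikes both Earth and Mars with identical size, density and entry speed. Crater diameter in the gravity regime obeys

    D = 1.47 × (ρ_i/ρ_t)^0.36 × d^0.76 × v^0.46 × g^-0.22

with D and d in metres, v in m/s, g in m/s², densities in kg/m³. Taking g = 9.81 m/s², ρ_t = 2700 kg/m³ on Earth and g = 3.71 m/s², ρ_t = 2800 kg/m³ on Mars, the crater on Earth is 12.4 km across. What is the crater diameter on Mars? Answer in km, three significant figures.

D ≈ 15.2 km

The impactor-only factors (d, v, ρ_i) cancel in the ratio, leaving D_Mars/D_Earth = (g_Mars/g_Earth)^-0.22 · (ρ_t,Earth/ρ_t,Mars)^0.36.
(3.71/9.81)^-0.22 = 0.3782^-0.22 = 1.239
(2700/2800)^0.36 = 0.9643^0.36 = 0.9870
Ratio = 1.239 × 0.9870 = 1.223
D_Mars = 1.223 × 12.4 km = 15.2 km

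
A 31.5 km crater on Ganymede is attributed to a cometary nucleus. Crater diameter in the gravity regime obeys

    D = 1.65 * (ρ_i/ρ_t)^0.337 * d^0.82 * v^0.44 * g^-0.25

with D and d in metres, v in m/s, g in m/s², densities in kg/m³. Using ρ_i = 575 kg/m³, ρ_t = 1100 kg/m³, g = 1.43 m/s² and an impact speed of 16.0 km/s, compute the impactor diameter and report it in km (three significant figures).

d ≈ 1.34 km

Rearranging for d: d = [D / (1.65 · (575/1100)^0.337 · 16000^0.44 · 1.43^-0.25)]^(1/0.82).
D = 31500 m.
(575/1100)^0.337 = 0.8036
16000^0.44 = 70.76
1.43^-0.25 = 0.9145
Denominator = 1.65 × 0.8036 × 70.76 × 0.9145 = 85.80
D / 85.80 = 31500 / 85.80 = 367.1
d = 367.1^(1/0.82) = 367.1^1.2195 = 1342 m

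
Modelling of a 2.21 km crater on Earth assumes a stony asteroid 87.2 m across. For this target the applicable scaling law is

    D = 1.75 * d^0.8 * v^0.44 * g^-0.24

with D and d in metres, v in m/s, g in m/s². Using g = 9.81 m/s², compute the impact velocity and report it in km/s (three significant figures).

Rearranging for v: v = [D / (1.75 · 87.2^0.8 · 9.81^-0.24)]^(1/0.44).
D = 2210 m.
87.2^0.8 = 35.68
9.81^-0.24 = 0.5781
Denominator = 1.75 × 35.68 × 0.5781 = 36.10
D / 36.10 = 2210 / 36.10 = 61.22
v = 61.22^(1/0.44) = 61.22^2.2727 = 11510 m/s

v ≈ 11.5 km/s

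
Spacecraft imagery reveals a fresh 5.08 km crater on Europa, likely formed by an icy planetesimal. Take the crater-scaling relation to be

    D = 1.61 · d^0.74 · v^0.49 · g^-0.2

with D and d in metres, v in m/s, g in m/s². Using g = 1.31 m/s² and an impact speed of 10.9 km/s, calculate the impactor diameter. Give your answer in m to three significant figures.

d ≈ 122 m

Rearranging for d: d = [D / (1.61 · 10900^0.49 · 1.31^-0.2)]^(1/0.74).
D = 5080 m.
10900^0.49 = 95.13
1.31^-0.2 = 0.9474
Denominator = 1.61 × 95.13 × 0.9474 = 145.1
D / 145.1 = 5080 / 145.1 = 35.01
d = 35.01^(1/0.74) = 35.01^1.3514 = 122.1 m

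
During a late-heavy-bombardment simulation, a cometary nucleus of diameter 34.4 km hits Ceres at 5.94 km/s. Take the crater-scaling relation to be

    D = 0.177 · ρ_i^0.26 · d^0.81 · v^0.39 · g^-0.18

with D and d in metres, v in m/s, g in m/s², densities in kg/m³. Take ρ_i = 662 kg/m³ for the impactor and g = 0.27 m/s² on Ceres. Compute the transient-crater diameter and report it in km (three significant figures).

In SI units: d = 34400 m, v = 5940 m/s.
ρ_i^0.26 = 662^0.26 = 5.413
d^0.81 = 34400^0.81 = 4727
v^0.39 = 5940^0.39 = 29.63
g^-0.18 = 0.27^-0.18 = 1.266
D = 0.177 × 5.413 × 4727 × 29.63 × 1.266 = 1.699 × 10^5 m
   = 169.9 km

D ≈ 170 km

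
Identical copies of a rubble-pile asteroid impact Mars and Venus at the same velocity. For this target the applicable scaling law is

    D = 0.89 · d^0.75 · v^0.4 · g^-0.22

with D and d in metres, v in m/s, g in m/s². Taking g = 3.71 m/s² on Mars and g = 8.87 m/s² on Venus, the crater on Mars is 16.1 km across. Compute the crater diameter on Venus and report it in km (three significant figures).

All impactor-dependent factors cancel in the ratio, leaving D_Venus/D_Mars = (g_Venus/g_Mars)^-0.22.
(8.87/3.71)^-0.22 = 2.391^-0.22 = 0.8255
D_Venus = 0.8255 × 16.1 km = 13.3 km

D ≈ 13.3 km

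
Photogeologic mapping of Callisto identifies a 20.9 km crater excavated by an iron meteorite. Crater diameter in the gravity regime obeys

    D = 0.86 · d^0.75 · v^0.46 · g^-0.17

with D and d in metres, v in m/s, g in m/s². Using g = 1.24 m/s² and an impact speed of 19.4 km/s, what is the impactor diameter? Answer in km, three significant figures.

d ≈ 1.73 km

Rearranging for d: d = [D / (0.86 · 19400^0.46 · 1.24^-0.17)]^(1/0.75).
D = 20900 m.
19400^0.46 = 93.84
1.24^-0.17 = 0.9641
Denominator = 0.86 × 93.84 × 0.9641 = 77.81
D / 77.81 = 20900 / 77.81 = 268.6
d = 268.6^(1/0.75) = 268.6^1.3333 = 1733 m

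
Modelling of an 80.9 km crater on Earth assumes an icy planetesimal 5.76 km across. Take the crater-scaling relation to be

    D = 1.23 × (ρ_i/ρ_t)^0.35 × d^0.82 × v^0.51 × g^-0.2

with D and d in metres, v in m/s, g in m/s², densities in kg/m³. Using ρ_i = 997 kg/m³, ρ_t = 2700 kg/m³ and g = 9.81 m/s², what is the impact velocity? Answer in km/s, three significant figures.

Rearranging for v: v = [D / (1.23 · (997/2700)^0.35 · 5760^0.82 · 9.81^-0.2)]^(1/0.51).
D = 80900 m.
(997/2700)^0.35 = 0.7056
5760^0.82 = 1212
9.81^-0.2 = 0.6334
Denominator = 1.23 × 0.7056 × 1212 × 0.6334 = 666.3
D / 666.3 = 80900 / 666.3 = 121.4
v = 121.4^(1/0.51) = 121.4^1.9608 = 12211 m/s

v ≈ 12.2 km/s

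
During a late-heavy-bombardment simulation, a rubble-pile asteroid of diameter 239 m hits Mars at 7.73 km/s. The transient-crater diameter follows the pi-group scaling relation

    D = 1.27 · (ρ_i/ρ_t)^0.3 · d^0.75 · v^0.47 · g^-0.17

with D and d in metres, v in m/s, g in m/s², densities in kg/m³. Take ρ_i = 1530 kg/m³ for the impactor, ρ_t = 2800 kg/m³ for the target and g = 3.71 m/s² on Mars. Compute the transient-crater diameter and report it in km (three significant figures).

D ≈ 3.46 km

In SI units: v = 7730 m/s.
(ρ_i/ρ_t)^0.3 = (1530/2800)^0.3 = 0.8342
d^0.75 = 239^0.75 = 60.79
v^0.47 = 7730^0.47 = 67.21
g^-0.17 = 3.71^-0.17 = 0.8002
D = 1.27 × 0.8342 × 60.79 × 67.21 × 0.8002 = 3464 m
   = 3.464 km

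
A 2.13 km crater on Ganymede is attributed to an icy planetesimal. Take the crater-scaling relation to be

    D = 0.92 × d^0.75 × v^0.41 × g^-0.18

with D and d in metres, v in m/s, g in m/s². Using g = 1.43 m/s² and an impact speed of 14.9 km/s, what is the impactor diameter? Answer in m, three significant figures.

Rearranging for d: d = [D / (0.92 · 14900^0.41 · 1.43^-0.18)]^(1/0.75).
D = 2130 m.
14900^0.41 = 51.41
1.43^-0.18 = 0.9376
Denominator = 0.92 × 51.41 × 0.9376 = 44.35
D / 44.35 = 2130 / 44.35 = 48.03
d = 48.03^(1/0.75) = 48.03^1.3333 = 174.6 m

d ≈ 175 m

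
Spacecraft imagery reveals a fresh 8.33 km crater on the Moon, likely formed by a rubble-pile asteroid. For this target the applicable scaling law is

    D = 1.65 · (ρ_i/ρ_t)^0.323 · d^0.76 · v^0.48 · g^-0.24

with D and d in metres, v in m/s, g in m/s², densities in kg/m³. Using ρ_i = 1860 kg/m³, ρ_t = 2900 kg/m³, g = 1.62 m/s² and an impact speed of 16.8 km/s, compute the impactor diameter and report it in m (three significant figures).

d ≈ 225 m

Rearranging for d: d = [D / (1.65 · (1860/2900)^0.323 · 16800^0.48 · 1.62^-0.24)]^(1/0.76).
D = 8330 m.
(1860/2900)^0.323 = 0.8664
16800^0.48 = 106.7
1.62^-0.24 = 0.8907
Denominator = 1.65 × 0.8664 × 106.7 × 0.8907 = 135.9
D / 135.9 = 8330 / 135.9 = 61.30
d = 61.30^(1/0.76) = 61.30^1.3158 = 224.9 m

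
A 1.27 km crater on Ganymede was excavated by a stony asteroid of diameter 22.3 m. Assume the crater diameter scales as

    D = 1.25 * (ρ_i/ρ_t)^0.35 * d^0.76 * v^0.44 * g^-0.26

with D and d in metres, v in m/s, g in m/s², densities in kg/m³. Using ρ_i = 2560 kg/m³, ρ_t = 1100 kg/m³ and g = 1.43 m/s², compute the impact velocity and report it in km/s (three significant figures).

v ≈ 20.2 km/s

Rearranging for v: v = [D / (1.25 · (2560/1100)^0.35 · 22.3^0.76 · 1.43^-0.26)]^(1/0.44).
D = 1270 m.
(2560/1100)^0.35 = 1.344
22.3^0.76 = 10.59
1.43^-0.26 = 0.9112
Denominator = 1.25 × 1.344 × 10.59 × 0.9112 = 16.21
D / 16.21 = 1270 / 16.21 = 78.35
v = 78.35^(1/0.44) = 78.35^2.2727 = 20164 m/s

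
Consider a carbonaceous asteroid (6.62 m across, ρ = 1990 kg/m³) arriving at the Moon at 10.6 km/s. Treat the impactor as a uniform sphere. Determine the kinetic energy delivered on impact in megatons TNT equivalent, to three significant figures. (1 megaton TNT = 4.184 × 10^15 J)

E ≈ 4.06 × 10^-3 Mt TNT

v = 10600 m/s.
Mass m = (π/6) ρ d³ = (π/6) × 1990 × (6.62)³ = 3.023 × 10^5 kg
E = ½ m v² = 0.5 × 3.023 × 10^5 × (10600)² = 1.698 × 10^13 J
   = 1.698 × 10^13 / 4.184×10^15 = 4.058 × 10^-3 Mt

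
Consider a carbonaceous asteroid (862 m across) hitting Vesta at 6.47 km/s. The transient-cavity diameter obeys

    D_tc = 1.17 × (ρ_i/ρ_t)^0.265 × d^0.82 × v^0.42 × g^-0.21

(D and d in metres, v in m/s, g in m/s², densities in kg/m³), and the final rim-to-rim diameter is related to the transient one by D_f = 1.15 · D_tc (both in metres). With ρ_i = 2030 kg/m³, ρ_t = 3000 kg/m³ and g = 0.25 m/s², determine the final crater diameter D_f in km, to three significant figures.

D_f ≈ 16.5 km

v = 6470 m/s.
(ρ_i/ρ_t)^0.265 = (2030/3000)^0.265 = 0.9017
d^0.82 = 862^0.82 = 255.3
v^0.42 = 6470^0.42 = 39.86
g^-0.21 = 0.25^-0.21 = 1.338
D_tc = 1.17 × 0.9017 × 255.3 × 39.86 × 1.338 = 14360 m
D_f = 1.15 × 14360 = 16514 m
     = 16.51 km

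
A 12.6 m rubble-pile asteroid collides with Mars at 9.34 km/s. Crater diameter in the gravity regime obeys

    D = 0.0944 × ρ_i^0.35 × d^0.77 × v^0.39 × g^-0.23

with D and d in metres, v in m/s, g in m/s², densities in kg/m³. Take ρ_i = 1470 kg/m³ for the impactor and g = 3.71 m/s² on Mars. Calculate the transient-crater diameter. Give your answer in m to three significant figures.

D ≈ 223 m

In SI units: v = 9340 m/s.
ρ_i^0.35 = 1470^0.35 = 12.84
d^0.77 = 12.6^0.77 = 7.035
v^0.39 = 9340^0.39 = 35.35
g^-0.23 = 3.71^-0.23 = 0.7397
D = 0.0944 × 12.84 × 7.035 × 35.35 × 0.7397 = 223.0 m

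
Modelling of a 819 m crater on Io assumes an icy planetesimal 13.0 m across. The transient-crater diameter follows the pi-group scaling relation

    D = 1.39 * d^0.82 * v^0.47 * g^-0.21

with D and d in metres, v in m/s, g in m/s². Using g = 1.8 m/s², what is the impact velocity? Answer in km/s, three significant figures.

Rearranging for v: v = [D / (1.39 · 13^0.82 · 1.8^-0.21)]^(1/0.47).
13^0.82 = 8.193
1.8^-0.21 = 0.8839
Denominator = 1.39 × 8.193 × 0.8839 = 10.07
D / 10.07 = 819 / 10.07 = 81.33
v = 81.33^(1/0.47) = 81.33^2.1277 = 11600 m/s

v ≈ 11.6 km/s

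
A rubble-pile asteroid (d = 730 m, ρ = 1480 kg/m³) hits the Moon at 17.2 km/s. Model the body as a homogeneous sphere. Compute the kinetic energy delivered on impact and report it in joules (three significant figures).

E ≈ 4.46 × 10^19 J

v = 17200 m/s.
Mass m = (π/6) ρ d³ = (π/6) × 1480 × (730)³ = 3.015 × 10^11 kg
E = ½ m v² = 0.5 × 3.015 × 10^11 × (17200)² = 4.460 × 10^19 J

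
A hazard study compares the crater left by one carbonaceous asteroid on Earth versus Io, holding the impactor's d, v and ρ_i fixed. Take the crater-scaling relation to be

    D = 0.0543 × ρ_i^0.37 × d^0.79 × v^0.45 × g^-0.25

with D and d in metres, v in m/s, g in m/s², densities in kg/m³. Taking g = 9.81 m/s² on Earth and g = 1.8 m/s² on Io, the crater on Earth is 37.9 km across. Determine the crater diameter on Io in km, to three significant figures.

D ≈ 57.9 km

All impactor-dependent factors cancel in the ratio, leaving D_Io/D_Earth = (g_Io/g_Earth)^-0.25.
(1.8/9.81)^-0.25 = 0.1835^-0.25 = 1.528
D_Io = 1.528 × 37.9 km = 57.9 km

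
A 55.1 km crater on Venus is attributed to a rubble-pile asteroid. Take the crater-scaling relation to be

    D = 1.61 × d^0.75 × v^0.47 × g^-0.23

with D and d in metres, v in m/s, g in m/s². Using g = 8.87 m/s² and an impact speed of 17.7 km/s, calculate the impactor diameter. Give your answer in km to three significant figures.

d ≈ 4.72 km

Rearranging for d: d = [D / (1.61 · 17700^0.47 · 8.87^-0.23)]^(1/0.75).
D = 55100 m.
17700^0.47 = 99.21
8.87^-0.23 = 0.6053
Denominator = 1.61 × 99.21 × 0.6053 = 96.68
D / 96.68 = 55100 / 96.68 = 569.9
d = 569.9^(1/0.75) = 569.9^1.3333 = 4724 m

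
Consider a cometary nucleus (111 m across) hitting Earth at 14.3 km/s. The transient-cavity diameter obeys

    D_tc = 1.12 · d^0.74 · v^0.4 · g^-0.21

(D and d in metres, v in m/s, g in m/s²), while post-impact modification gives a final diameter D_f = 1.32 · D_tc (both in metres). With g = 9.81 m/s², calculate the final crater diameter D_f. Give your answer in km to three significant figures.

D_f ≈ 1.37 km

v = 14300 m/s.
d^0.74 = 111^0.74 = 32.62
v^0.4 = 14300^0.4 = 45.93
g^-0.21 = 9.81^-0.21 = 0.6191
D_tc = 1.12 × 32.62 × 45.93 × 0.6191 = 1039 m
D_f = 1.32 × 1039 = 1371 m
     = 1.371 km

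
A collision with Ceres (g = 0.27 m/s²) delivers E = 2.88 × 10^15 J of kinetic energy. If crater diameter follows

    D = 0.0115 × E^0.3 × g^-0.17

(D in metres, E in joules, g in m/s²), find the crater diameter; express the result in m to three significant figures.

D ≈ 624 m

E^0.3 = (2.88 × 10^15)^0.3 = 4.343 × 10^4
g^-0.17 = 0.27^-0.17 = 1.249
D = 0.0115 × 4.343 × 10^4 × 1.249 = 623.8 m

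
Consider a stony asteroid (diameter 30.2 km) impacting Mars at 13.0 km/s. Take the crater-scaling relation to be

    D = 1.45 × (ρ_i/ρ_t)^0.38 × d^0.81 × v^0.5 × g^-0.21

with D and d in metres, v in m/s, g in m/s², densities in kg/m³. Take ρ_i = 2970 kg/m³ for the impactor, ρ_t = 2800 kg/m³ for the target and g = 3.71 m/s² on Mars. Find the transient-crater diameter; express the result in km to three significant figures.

In SI units: d = 30200 m, v = 13000 m/s.
(ρ_i/ρ_t)^0.38 = (2970/2800)^0.38 = 1.023
d^0.81 = 30200^0.81 = 4254
v^0.5 = 13000^0.5 = 114.0
g^-0.21 = 3.71^-0.21 = 0.7593
D = 1.45 × 1.023 × 4254 × 114.0 × 0.7593 = 5.462 × 10^5 m
   = 546.2 km

D ≈ 546 km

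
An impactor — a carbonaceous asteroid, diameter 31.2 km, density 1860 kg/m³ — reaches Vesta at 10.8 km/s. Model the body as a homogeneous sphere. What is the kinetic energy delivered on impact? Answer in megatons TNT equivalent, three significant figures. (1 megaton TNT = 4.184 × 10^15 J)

E ≈ 4.12 × 10^8 Mt TNT

d = 31200 m; v = 10800 m/s.
Mass m = (π/6) ρ d³ = (π/6) × 1860 × (31200)³ = 2.958 × 10^16 kg
E = ½ m v² = 0.5 × 2.958 × 10^16 × (10800)² = 1.725 × 10^24 J
   = 1.725 × 10^24 / 4.184×10^15 = 4.123 × 10^8 Mt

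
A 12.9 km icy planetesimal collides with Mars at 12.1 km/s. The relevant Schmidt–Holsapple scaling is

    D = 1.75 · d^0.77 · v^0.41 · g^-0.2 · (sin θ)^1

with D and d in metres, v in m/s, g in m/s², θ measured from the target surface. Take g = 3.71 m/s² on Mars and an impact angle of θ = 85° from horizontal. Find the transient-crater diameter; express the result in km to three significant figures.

D ≈ 92.6 km

In SI units: d = 12900 m, v = 12100 m/s.
d^0.77 = 12900^0.77 = 1463
v^0.41 = 12100^0.41 = 47.20
g^-0.2 = 3.71^-0.2 = 0.7694
(sin 85°)^1 = 0.9962^1 = 0.9962
D = 1.75 × 1463 × 47.20 × 0.7694 × 0.9962 = 92624 m
   = 92.62 km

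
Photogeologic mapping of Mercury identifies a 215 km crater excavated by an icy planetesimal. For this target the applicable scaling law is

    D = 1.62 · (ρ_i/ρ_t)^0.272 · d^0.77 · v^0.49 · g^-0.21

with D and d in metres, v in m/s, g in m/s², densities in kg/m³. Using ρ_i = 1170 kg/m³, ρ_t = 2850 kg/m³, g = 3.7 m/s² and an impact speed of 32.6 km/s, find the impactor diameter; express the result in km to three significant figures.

d ≈ 11.8 km

Rearranging for d: d = [D / (1.62 · (1170/2850)^0.272 · 32600^0.49 · 3.7^-0.21)]^(1/0.77).
D = 215000 m.
(1170/2850)^0.272 = 0.7849
32600^0.49 = 162.7
3.7^-0.21 = 0.7598
Denominator = 1.62 × 0.7849 × 162.7 × 0.7598 = 157.2
D / 157.2 = 215000 / 157.2 = 1368
d = 1368^(1/0.77) = 1368^1.2987 = 11826 m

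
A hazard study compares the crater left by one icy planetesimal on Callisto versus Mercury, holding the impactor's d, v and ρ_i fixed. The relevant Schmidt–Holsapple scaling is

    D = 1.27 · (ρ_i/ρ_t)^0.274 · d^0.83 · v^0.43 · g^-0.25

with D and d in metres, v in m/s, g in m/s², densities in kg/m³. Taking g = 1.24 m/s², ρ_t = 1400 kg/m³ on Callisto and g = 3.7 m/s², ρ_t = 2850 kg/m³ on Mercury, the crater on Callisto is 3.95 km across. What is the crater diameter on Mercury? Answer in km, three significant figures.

The impactor-only factors (d, v, ρ_i) cancel in the ratio, leaving D_Mercury/D_Callisto = (g_Mercury/g_Callisto)^-0.25 · (ρ_t,Callisto/ρ_t,Mercury)^0.274.
(3.7/1.24)^-0.25 = 2.984^-0.25 = 0.7609
(1400/2850)^0.274 = 0.4912^0.274 = 0.8230
Ratio = 0.7609 × 0.8230 = 0.6262
D_Mercury = 0.6262 × 3.95 km = 2.47 km

D ≈ 2.47 km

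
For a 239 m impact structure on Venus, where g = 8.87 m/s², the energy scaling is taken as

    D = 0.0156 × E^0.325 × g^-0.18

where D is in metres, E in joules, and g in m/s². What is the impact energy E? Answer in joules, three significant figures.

Rearranging: E = [D / (0.0156 · g^-0.18)]^(1/0.325).
g^-0.18 = 8.87^-0.18 = 0.6751
D / (0.0156 × 0.6751) = 239 / (0.01053) = 2.270 × 10^4
E = (2.270 × 10^4)^3.0769 = 2.530 × 10^13 J

E ≈ 2.53 × 10^13 J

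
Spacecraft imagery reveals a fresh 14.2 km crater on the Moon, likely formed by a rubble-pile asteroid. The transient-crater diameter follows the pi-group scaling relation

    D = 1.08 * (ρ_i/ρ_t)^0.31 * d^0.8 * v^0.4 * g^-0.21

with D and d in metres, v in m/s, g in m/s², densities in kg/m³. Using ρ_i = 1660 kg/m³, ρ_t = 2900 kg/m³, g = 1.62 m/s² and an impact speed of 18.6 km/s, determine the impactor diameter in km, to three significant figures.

d ≈ 1.45 km

Rearranging for d: d = [D / (1.08 · (1660/2900)^0.31 · 18600^0.4 · 1.62^-0.21)]^(1/0.8).
D = 14200 m.
(1660/2900)^0.31 = 0.8412
18600^0.4 = 51.03
1.62^-0.21 = 0.9037
Denominator = 1.08 × 0.8412 × 51.03 × 0.9037 = 41.90
D / 41.90 = 14200 / 41.90 = 338.9
d = 338.9^(1/0.8) = 338.9^1.25 = 1454 m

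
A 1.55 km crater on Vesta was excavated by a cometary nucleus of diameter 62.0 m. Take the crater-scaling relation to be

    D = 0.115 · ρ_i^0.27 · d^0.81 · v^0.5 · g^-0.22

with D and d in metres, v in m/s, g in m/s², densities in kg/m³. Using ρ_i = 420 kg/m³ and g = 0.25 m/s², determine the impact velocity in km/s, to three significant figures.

v ≈ 4.72 km/s

Rearranging for v: v = [D / (0.115 · 420^0.27 · 62^0.81 · 0.25^-0.22)]^(1/0.5).
D = 1550 m.
420^0.27 = 5.108
62^0.81 = 28.30
0.25^-0.22 = 1.357
Denominator = 0.115 × 5.108 × 28.30 × 1.357 = 22.56
D / 22.56 = 1550 / 22.56 = 68.71
v = 68.71^(1/0.5) = 68.71^2 = 4721 m/s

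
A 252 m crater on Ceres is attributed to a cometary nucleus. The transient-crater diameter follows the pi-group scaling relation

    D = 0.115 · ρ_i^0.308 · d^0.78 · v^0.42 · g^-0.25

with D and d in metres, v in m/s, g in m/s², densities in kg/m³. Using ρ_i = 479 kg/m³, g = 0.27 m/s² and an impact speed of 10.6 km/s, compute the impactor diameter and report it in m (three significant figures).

d ≈ 7.50 m

Rearranging for d: d = [D / (0.115 · 479^0.308 · 10600^0.42 · 0.27^-0.25)]^(1/0.78).
479^0.308 = 6.692
10600^0.42 = 49.05
0.27^-0.25 = 1.387
Denominator = 0.115 × 6.692 × 49.05 × 1.387 = 52.36
D / 52.36 = 252 / 52.36 = 4.813
d = 4.813^(1/0.78) = 4.813^1.2821 = 7.498 m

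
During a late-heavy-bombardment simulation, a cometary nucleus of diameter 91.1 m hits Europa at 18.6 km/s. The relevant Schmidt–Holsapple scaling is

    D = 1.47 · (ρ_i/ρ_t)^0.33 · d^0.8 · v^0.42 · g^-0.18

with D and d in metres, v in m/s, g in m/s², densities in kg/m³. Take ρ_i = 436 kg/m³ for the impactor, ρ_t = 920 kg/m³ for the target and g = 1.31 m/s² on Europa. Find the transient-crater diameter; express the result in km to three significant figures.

D ≈ 2.51 km

In SI units: v = 18600 m/s.
(ρ_i/ρ_t)^0.33 = (436/920)^0.33 = 0.7816
d^0.8 = 91.1^0.8 = 36.95
v^0.42 = 18600^0.42 = 62.11
g^-0.18 = 1.31^-0.18 = 0.9526
D = 1.47 × 0.7816 × 36.95 × 62.11 × 0.9526 = 2512 m
   = 2.512 km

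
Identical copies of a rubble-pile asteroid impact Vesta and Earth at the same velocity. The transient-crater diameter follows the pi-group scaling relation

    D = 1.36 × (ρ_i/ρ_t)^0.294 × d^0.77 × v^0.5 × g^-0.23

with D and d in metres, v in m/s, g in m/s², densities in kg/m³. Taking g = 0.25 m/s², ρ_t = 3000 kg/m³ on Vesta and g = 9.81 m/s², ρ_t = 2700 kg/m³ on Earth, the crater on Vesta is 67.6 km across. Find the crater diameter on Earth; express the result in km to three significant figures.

The impactor-only factors (d, v, ρ_i) cancel in the ratio, leaving D_Earth/D_Vesta = (g_Earth/g_Vesta)^-0.23 · (ρ_t,Vesta/ρ_t,Earth)^0.294.
(9.81/0.25)^-0.23 = 39.24^-0.23 = 0.4300
(3000/2700)^0.294 = 1.111^0.294 = 1.031
Ratio = 0.4300 × 1.031 = 0.4433
D_Earth = 0.4433 × 67.6 km = 30.0 km

D ≈ 30.0 km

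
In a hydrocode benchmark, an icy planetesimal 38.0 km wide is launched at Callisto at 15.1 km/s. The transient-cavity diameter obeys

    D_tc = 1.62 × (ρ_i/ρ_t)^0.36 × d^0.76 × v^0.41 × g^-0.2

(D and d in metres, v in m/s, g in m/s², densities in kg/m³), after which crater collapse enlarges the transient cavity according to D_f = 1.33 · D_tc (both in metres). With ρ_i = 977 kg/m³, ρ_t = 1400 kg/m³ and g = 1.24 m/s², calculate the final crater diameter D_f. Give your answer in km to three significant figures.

D_f ≈ 283 km

In SI: d = 38000 m, v = 15100 m/s.
(ρ_i/ρ_t)^0.36 = (977/1400)^0.36 = 0.8785
d^0.76 = 38000^0.76 = 3024
v^0.41 = 15100^0.41 = 51.69
g^-0.2 = 1.24^-0.2 = 0.9579
D_tc = 1.62 × 0.8785 × 3024 × 51.69 × 0.9579 = 2.131 × 10^5 m
D_f = 1.33 × 2.131 × 10^5 = 2.834 × 10^5 m
     = 283.4 km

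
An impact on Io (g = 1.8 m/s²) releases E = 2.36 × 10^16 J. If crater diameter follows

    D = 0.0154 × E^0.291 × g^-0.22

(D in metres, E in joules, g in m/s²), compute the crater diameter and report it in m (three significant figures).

D ≈ 787 m

E^0.291 = (2.36 × 10^16)^0.291 = 5.815 × 10^4
g^-0.22 = 1.8^-0.22 = 0.8787
D = 0.0154 × 5.815 × 10^4 × 0.8787 = 786.9 m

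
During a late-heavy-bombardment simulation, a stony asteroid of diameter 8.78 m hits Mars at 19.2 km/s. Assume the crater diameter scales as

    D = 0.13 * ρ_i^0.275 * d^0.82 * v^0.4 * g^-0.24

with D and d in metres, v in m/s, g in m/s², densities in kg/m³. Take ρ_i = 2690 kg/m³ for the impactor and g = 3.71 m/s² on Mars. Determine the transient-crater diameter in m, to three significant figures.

D ≈ 256 m

In SI units: v = 19200 m/s.
ρ_i^0.275 = 2690^0.275 = 8.774
d^0.82 = 8.78^0.82 = 5.938
v^0.4 = 19200^0.4 = 51.68
g^-0.24 = 3.71^-0.24 = 0.7300
D = 0.13 × 8.774 × 5.938 × 51.68 × 0.7300 = 255.5 m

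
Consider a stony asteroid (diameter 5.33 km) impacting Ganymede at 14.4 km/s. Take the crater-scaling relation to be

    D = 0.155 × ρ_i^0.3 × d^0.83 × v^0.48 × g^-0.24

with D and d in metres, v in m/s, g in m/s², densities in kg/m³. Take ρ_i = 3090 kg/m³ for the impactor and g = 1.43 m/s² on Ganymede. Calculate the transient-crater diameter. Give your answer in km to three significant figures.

In SI units: d = 5330 m, v = 14400 m/s.
ρ_i^0.3 = 3090^0.3 = 11.14
d^0.83 = 5330^0.83 = 1239
v^0.48 = 14400^0.48 = 99.09
g^-0.24 = 1.43^-0.24 = 0.9177
D = 0.155 × 11.14 × 1239 × 99.09 × 0.9177 = 1.945 × 10^5 m
   = 194.5 km

D ≈ 195 km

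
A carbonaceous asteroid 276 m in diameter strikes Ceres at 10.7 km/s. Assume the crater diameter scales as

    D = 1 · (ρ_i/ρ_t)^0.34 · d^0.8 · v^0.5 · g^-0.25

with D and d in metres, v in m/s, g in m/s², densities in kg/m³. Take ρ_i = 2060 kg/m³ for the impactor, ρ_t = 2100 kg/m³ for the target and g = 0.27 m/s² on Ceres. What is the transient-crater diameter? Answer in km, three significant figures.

In SI units: v = 10700 m/s.
(ρ_i/ρ_t)^0.34 = (2060/2100)^0.34 = 0.9935
d^0.8 = 276^0.8 = 89.69
v^0.5 = 10700^0.5 = 103.4
g^-0.25 = 0.27^-0.25 = 1.387
D = 1 × 0.9935 × 89.69 × 103.4 × 1.387 = 12779 m
   = 12.78 km

D ≈ 12.8 km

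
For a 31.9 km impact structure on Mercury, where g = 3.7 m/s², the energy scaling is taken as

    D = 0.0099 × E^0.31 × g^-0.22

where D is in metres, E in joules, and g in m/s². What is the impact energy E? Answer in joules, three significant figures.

E ≈ 2.50 × 10^21 J

Rearranging: E = [D / (0.0099 · g^-0.22)]^(1/0.31).
D = 31900 m.
g^-0.22 = 3.7^-0.22 = 0.7499
D / (0.0099 × 0.7499) = 31900 / (7.424 × 10^-3) = 4.297 × 10^6
E = (4.297 × 10^6)^3.2258 = 2.496 × 10^21 J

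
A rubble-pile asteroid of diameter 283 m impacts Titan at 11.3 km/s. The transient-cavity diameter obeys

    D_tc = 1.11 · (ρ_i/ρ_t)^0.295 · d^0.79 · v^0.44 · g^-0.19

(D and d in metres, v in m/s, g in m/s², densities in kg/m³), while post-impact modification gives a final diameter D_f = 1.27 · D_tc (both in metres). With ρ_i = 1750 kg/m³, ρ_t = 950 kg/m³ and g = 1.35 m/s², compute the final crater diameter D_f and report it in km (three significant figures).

D_f ≈ 8.37 km

v = 11300 m/s.
(ρ_i/ρ_t)^0.295 = (1750/950)^0.295 = 1.197
d^0.79 = 283^0.79 = 86.48
v^0.44 = 11300^0.44 = 60.72
g^-0.19 = 1.35^-0.19 = 0.9446
D_tc = 1.11 × 1.197 × 86.48 × 60.72 × 0.9446 = 6590 m
D_f = 1.27 × 6590 = 8369 m
     = 8.369 km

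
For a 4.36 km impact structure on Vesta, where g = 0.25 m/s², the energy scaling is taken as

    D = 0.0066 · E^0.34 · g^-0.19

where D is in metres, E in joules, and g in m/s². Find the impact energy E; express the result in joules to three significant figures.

Rearranging: E = [D / (0.0066 · g^-0.19)]^(1/0.34).
D = 4360 m.
g^-0.19 = 0.25^-0.19 = 1.301
D / (0.0066 × 1.301) = 4360 / (8.587 × 10^-3) = 5.077 × 10^5
E = (5.077 × 10^5)^2.9412 = 6.044 × 10^16 J

E ≈ 6.04 × 10^16 J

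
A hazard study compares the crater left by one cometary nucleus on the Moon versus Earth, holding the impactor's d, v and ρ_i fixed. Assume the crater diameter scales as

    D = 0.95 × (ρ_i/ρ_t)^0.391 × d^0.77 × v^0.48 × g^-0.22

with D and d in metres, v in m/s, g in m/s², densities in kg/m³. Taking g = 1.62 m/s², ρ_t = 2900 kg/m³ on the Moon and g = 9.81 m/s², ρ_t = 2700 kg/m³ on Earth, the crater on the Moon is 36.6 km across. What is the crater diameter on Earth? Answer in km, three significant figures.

D ≈ 25.3 km

The impactor-only factors (d, v, ρ_i) cancel in the ratio, leaving D_Earth/D_Moon = (g_Earth/g_Moon)^-0.22 · (ρ_t,Moon/ρ_t,Earth)^0.391.
(9.81/1.62)^-0.22 = 6.056^-0.22 = 0.6729
(2900/2700)^0.391 = 1.074^0.391 = 1.028
Ratio = 0.6729 × 1.028 = 0.6917
D_Earth = 0.6917 × 36.6 km = 25.3 km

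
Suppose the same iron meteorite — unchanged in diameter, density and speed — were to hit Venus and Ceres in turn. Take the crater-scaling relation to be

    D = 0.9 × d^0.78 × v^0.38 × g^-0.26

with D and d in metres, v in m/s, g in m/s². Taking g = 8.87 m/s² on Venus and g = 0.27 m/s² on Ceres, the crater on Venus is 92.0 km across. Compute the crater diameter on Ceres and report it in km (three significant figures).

D ≈ 228 km

All impactor-dependent factors cancel in the ratio, leaving D_Ceres/D_Venus = (g_Ceres/g_Venus)^-0.26.
(0.27/8.87)^-0.26 = 0.03044^-0.26 = 2.479
D_Ceres = 2.479 × 92.0 km = 228 km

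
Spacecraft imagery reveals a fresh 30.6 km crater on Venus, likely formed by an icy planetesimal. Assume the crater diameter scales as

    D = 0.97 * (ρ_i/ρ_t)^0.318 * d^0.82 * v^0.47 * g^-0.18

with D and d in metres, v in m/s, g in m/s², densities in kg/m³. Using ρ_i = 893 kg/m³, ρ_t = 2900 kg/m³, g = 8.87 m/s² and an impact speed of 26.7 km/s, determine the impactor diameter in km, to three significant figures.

d ≈ 2.27 km

Rearranging for d: d = [D / (0.97 · (893/2900)^0.318 · 26700^0.47 · 8.87^-0.18)]^(1/0.82).
D = 30600 m.
(893/2900)^0.318 = 0.6876
26700^0.47 = 120.4
8.87^-0.18 = 0.6751
Denominator = 0.97 × 0.6876 × 120.4 × 0.6751 = 54.21
D / 54.21 = 30600 / 54.21 = 564.5
d = 564.5^(1/0.82) = 564.5^1.2195 = 2268 m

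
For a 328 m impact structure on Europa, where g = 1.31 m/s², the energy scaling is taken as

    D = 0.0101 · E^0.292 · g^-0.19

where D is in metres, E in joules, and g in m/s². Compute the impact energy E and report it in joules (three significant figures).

E ≈ 3.36 × 10^15 J

Rearranging: E = [D / (0.0101 · g^-0.19)]^(1/0.292).
g^-0.19 = 1.31^-0.19 = 0.9500
D / (0.0101 × 0.9500) = 328 / (9.595 × 10^-3) = 3.418 × 10^4
E = (3.418 × 10^4)^3.4247 = 3.364 × 10^15 J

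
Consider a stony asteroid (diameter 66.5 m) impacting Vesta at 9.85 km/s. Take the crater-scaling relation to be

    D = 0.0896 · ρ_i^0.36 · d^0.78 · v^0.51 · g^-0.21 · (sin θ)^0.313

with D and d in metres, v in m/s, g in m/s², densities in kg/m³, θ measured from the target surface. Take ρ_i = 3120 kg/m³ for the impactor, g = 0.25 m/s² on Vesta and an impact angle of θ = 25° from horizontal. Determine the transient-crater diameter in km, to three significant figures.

In SI units: v = 9850 m/s.
ρ_i^0.36 = 3120^0.36 = 18.11
d^0.78 = 66.5^0.78 = 26.41
v^0.51 = 9850^0.51 = 108.8
g^-0.21 = 0.25^-0.21 = 1.338
(sin 25°)^0.313 = 0.4226^0.313 = 0.7637
D = 0.0896 × 18.11 × 26.41 × 108.8 × 1.338 × 0.7637 = 4764 m
   = 4.764 km

D ≈ 4.76 km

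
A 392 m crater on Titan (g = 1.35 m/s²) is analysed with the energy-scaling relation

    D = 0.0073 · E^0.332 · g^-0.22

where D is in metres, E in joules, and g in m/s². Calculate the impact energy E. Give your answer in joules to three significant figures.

Rearranging: E = [D / (0.0073 · g^-0.22)]^(1/0.332).
g^-0.22 = 1.35^-0.22 = 0.9361
D / (0.0073 × 0.9361) = 392 / (6.834 × 10^-3) = 5.736 × 10^4
E = (5.736 × 10^4)^3.012 = 2.152 × 10^14 J

E ≈ 2.15 × 10^14 J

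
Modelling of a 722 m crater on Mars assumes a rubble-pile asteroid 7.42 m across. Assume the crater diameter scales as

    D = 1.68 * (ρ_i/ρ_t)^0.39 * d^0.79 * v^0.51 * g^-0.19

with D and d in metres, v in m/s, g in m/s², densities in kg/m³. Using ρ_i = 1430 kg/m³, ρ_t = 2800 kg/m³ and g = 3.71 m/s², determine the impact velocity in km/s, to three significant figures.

Rearranging for v: v = [D / (1.68 · (1430/2800)^0.39 · 7.42^0.79 · 3.71^-0.19)]^(1/0.51).
(1430/2800)^0.39 = 0.7695
7.42^0.79 = 4.871
3.71^-0.19 = 0.7795
Denominator = 1.68 × 0.7695 × 4.871 × 0.7795 = 4.909
D / 4.909 = 722 / 4.909 = 147.1
v = 147.1^(1/0.51) = 147.1^1.9608 = 17793 m/s

v ≈ 17.8 km/s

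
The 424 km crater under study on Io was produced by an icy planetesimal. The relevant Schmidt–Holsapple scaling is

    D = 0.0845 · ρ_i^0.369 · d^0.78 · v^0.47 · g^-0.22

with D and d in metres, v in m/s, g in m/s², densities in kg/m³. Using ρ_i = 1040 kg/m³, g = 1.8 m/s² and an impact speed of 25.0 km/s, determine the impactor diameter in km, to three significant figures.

d ≈ 38.5 km

Rearranging for d: d = [D / (0.0845 · 1040^0.369 · 25000^0.47 · 1.8^-0.22)]^(1/0.78).
D = 424000 m.
1040^0.369 = 12.98
25000^0.47 = 116.7
1.8^-0.22 = 0.8787
Denominator = 0.0845 × 12.98 × 116.7 × 0.8787 = 112.5
D / 112.5 = 424000 / 112.5 = 3769
d = 3769^(1/0.78) = 3769^1.2821 = 38466 m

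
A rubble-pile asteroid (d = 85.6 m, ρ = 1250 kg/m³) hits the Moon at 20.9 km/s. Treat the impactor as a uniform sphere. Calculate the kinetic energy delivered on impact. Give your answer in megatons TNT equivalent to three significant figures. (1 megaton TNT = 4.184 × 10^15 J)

E ≈ 21.4 Mt TNT

v = 20900 m/s.
Mass m = (π/6) ρ d³ = (π/6) × 1250 × (85.6)³ = 4.105 × 10^8 kg
E = ½ m v² = 0.5 × 4.105 × 10^8 × (20900)² = 8.966 × 10^16 J
   = 8.966 × 10^16 / 4.184×10^15 = 21.43 Mt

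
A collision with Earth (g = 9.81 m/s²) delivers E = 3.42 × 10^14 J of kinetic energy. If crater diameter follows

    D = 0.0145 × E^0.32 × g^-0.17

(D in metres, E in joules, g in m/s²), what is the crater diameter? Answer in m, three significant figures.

E^0.32 = (3.42 × 10^14)^0.32 = 4.476 × 10^4
g^-0.17 = 9.81^-0.17 = 0.6783
D = 0.0145 × 4.476 × 10^4 × 0.6783 = 440.2 m

D ≈ 440 m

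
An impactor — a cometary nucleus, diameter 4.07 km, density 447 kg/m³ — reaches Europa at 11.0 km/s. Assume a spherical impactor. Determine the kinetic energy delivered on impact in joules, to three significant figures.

E ≈ 9.55 × 10^20 J

d = 4070 m; v = 11000 m/s.
Mass m = (π/6) ρ d³ = (π/6) × 447 × (4070)³ = 1.578 × 10^13 kg
E = ½ m v² = 0.5 × 1.578 × 10^13 × (11000)² = 9.547 × 10^20 J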